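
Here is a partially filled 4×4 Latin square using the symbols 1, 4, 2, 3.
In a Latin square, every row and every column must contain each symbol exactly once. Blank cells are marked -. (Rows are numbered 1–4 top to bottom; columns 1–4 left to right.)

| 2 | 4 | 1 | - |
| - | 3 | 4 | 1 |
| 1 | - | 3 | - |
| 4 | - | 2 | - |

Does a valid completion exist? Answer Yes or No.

Row 2, column 1: row 2 together with column 1 already contain {1, 4, 2, 3} — every symbol — so nothing can go there. The grid has no valid completion.

No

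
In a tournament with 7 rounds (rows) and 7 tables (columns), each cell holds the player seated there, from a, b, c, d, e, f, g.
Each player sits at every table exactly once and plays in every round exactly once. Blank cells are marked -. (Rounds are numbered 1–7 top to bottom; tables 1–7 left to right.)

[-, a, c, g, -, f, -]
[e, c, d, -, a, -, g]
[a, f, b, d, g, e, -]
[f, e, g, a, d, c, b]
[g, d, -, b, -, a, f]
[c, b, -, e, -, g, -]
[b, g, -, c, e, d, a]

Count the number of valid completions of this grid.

Round 1, table 1: eliminating its round and table leaves {d}.
Round 1, table 5: eliminating its round and table leaves {b}.
Round 1, table 7: eliminating its round and table leaves {d, e}.
Round 2, table 4: eliminating its round and table leaves {f}.
Round 2, table 6: eliminating its round and table leaves {b}.
Round 3, table 7: eliminating its round and table leaves {c}.
Round 5, table 3: eliminating its round and table leaves {e}.
Round 5, table 5: eliminating its round and table leaves {c}.
Round 6, table 3: eliminating its round and table leaves {a, f}.
Round 6, table 5: eliminating its round and table leaves {f}.
Round 6, table 7: eliminating its round and table leaves {d}.
Round 7, table 3: eliminating its round and table leaves {f}.
Only one assignment across all blanks avoids any round or table repeat, giving 1 completion.

1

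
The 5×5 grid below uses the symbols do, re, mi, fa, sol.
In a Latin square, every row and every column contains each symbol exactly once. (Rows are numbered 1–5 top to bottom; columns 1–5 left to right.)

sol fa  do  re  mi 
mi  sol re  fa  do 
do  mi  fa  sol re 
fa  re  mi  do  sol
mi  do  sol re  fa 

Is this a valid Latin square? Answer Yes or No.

Every row is a permutation, but column 4 contains re twice (at rows 1 and 5).

No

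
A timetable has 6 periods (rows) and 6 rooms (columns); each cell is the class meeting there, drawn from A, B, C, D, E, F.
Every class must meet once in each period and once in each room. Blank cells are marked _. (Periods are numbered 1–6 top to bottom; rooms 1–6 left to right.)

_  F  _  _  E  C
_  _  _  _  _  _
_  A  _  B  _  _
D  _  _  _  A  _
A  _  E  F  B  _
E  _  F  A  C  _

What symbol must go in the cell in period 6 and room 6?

B

Period 1, room 1: period 1 has {C, E, F} and room 1 has {A, D, E}, leaving only B.
Period 1, room 4: period 1 has {B, C, E, F} and room 4 has {A, B, F}, leaving only D.
Period 1, room 3: period 1 has {B, C, D, E, F} and room 3 has {E, F}, leaving only A.
Period 5, room 6: period 5 has {A, B, E, F} and room 6 has {C}, leaving only D.
Period 6 already has {A, C, E, F} and room 6 already has {C, D}, so period 6, room 6 must be B.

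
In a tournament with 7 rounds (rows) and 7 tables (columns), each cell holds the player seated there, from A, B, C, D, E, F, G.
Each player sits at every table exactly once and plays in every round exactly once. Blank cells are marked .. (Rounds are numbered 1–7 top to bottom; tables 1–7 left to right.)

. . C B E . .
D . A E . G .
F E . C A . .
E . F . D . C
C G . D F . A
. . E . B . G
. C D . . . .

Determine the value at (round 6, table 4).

F

Round 2, table 5: round 2 has {A, D, E, G} and table 5 has {A, B, D, E, F}, leaving only C.
Round 5, table 3: round 5 has {A, C, D, F, G} and table 3 has {A, C, D, E, F}, leaving only B.
Round 3, table 3: round 3 has {A, C, E, F} and table 3 has {A, B, C, D, E, F}, leaving only G.
Round 5, table 6: round 5 has {A, B, C, D, F, G} and table 6 has {G}, leaving only E.
Round 6, table 1: round 6 has {B, E, G} and table 1 has {C, D, E, F}, leaving only A.
Round 6 already has {A, B, E, G} and table 4 already has {B, C, D, E}, so round 6, table 4 must be F.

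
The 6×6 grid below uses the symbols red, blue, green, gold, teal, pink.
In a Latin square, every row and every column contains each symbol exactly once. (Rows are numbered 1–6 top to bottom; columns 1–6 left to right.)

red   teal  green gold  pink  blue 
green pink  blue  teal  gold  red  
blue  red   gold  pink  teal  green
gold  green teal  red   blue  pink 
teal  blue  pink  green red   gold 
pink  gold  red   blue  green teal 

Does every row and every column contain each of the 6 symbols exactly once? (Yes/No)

Yes

Each row is a permutation of the 6 symbols, and so is each column.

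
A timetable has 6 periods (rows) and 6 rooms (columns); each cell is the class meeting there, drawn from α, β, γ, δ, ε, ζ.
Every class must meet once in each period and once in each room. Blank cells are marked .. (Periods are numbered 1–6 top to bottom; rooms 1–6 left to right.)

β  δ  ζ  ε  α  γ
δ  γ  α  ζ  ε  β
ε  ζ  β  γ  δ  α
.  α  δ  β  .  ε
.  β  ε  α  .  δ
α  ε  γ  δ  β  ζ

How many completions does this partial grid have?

2

Period 4, room 1: eliminating its period and room leaves {γ, ζ}.
Period 4, room 5: eliminating its period and room leaves {γ, ζ}.
Period 5, room 1: eliminating its period and room leaves {γ, ζ}.
Period 5, room 5: eliminating its period and room leaves {γ, ζ}.
Enumerating the assignments across these blanks that avoid any period or room repeat gives 2 completions.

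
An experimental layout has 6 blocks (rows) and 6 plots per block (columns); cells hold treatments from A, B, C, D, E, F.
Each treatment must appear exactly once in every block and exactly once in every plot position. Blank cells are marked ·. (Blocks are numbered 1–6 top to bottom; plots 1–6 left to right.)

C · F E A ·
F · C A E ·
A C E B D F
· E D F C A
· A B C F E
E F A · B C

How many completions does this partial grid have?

2

Block 1, plot 2: eliminating its block and plot leaves {B, D}.
Block 1, plot 6: eliminating its block and plot leaves {B, D}.
Block 2, plot 2: eliminating its block and plot leaves {B, D}.
Block 2, plot 6: eliminating its block and plot leaves {B, D}.
Block 4, plot 1: eliminating its block and plot leaves {B}.
Block 5, plot 1: eliminating its block and plot leaves {D}.
Block 6, plot 4: eliminating its block and plot leaves {D}.
Enumerating the assignments across these blanks that avoid any block or plot repeat gives 2 completions.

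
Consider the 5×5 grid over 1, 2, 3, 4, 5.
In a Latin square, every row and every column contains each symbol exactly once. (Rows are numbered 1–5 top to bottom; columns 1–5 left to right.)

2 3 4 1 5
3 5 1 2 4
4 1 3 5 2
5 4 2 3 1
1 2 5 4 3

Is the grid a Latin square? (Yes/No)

Each row is a permutation of the 5 symbols, and so is each column.

Yes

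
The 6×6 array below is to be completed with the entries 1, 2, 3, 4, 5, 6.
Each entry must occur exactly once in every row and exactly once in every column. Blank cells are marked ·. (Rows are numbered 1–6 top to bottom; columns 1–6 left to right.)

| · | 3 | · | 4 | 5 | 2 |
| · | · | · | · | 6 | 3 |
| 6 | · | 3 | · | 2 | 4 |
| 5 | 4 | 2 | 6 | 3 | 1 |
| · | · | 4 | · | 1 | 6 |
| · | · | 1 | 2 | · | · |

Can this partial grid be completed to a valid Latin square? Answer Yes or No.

No row or column among the givens repeats a symbol, and propagating forced cells runs into no contradiction.
One valid completion exists (for instance, 1 3 6 4 5 2 / 4 2 5 1 6 3 / 6 1 3 5 2 4 / 5 4 2 6 3 1 / 2 5 4 3 1 6 / 3 6 1 2 4 5).

Yes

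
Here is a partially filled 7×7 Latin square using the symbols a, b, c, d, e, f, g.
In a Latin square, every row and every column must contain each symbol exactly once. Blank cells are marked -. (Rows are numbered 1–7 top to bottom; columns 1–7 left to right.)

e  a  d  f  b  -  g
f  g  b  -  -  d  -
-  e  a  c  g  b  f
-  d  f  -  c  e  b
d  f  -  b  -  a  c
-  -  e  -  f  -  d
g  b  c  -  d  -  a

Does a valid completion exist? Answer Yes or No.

Row 3, column 1: row 3 together with column 1 already contain {a, b, c, d, e, f, g} — every symbol — so nothing can go there. The grid has no valid completion.

No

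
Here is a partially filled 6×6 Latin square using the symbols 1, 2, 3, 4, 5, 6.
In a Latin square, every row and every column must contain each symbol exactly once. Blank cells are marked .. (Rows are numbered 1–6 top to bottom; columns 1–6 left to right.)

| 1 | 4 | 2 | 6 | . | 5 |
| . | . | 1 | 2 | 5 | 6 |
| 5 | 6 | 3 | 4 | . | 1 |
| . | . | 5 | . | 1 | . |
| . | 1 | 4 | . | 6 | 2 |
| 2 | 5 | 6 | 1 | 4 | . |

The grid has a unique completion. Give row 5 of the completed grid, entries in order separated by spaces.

Row 5, column 1: row 5 has {1, 2, 4, 6} and column 1 has {1, 2, 5}, leaving only 3.
Row 5, column 4: row 5 has {1, 2, 3, 4, 6} and column 4 has {1, 2, 4, 6}, leaving only 5.
So row 5 reads: 3 1 4 5 6 2.

3 1 4 5 6 2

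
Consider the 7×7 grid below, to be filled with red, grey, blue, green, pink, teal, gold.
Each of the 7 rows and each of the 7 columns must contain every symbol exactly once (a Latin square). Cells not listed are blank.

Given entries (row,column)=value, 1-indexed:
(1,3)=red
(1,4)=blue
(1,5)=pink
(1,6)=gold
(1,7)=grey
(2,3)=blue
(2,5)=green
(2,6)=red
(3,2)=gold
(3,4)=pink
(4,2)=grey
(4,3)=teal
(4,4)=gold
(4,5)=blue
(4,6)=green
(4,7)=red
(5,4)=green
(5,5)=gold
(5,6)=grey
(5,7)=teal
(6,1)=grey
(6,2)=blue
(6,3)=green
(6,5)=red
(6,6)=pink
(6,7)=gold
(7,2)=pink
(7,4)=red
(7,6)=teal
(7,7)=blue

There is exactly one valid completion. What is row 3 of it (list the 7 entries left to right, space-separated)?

red gold grey pink teal blue green

Row 3, column 3: row 3 has {pink, gold} and column 3 has {red, blue, green, teal}, leaving only grey.
Row 3, column 5: row 3 has {grey, pink, gold} and column 5 has {red, blue, green, pink, gold}, leaving only teal.
Row 3, column 6: row 3 has {grey, pink, teal, gold} and column 6 has {red, grey, green, pink, teal, gold}, leaving only blue.
Row 3, column 7: row 3 has {grey, blue, pink, teal, gold} and column 7 has {red, grey, blue, teal, gold}, leaving only green.
Row 3, column 1: row 3 has {grey, blue, green, pink, teal, gold} and column 1 has {grey}, leaving only red.
So row 3 reads: red gold grey pink teal blue green.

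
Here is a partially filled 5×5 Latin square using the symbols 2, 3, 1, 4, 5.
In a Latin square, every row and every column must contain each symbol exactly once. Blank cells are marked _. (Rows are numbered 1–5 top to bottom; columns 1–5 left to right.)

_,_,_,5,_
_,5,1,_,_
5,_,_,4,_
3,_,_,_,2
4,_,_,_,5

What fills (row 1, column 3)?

4

Row 2, column 1: row 2 has {1, 5} and column 1 has {3, 4, 5}, leaving only 2.
Row 1, column 1: row 1 has {5} and column 1 has {2, 3, 4, 5}, leaving only 1.
Row 2, column 4: row 2 has {2, 1, 5} and column 4 has {4, 5}, leaving only 3.
Row 2, column 5: row 2 has {2, 3, 1, 5} and column 5 has {2, 5}, leaving only 4.
Row 1, column 5: row 1 has {1, 5} and column 5 has {2, 4, 5}, leaving only 3.
Row 3, column 5: row 3 has {4, 5} and column 5 has {2, 3, 4, 5}, leaving only 1.
Row 4, column 4: row 4 has {2, 3} and column 4 has {3, 4, 5}, leaving only 1.
Row 4, column 2: row 4 has {2, 3, 1} and column 2 has {5}, leaving only 4.
Row 1, column 2: row 1 has {3, 1, 5} and column 2 has {4, 5}, leaving only 2.
Row 1 already has {2, 3, 1, 5} and column 3 already has {1}, so row 1, column 3 must be 4.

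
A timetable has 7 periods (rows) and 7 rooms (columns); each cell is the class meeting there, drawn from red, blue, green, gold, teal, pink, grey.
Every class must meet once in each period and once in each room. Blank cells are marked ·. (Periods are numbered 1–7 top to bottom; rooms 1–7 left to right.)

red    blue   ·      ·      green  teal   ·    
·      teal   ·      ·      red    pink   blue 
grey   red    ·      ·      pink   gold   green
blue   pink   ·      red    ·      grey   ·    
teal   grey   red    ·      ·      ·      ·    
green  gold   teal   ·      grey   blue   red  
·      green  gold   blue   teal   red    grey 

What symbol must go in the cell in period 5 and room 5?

blue

Period 2, room 1: period 2 has {red, blue, teal, pink} and room 1 has {red, blue, green, teal, grey}, leaving only gold.
Period 3, room 3: period 3 has {red, green, gold, pink, grey} and room 3 has {red, gold, teal}, leaving only blue.
Period 3, room 4: period 3 has {red, blue, green, gold, pink, grey} and room 4 has {red, blue}, leaving only teal.
Period 4, room 3: period 4 has {red, blue, pink, grey} and room 3 has {red, blue, gold, teal}, leaving only green.
Period 2, room 3: period 2 has {red, blue, gold, teal, pink} and room 3 has {red, blue, green, gold, teal}, leaving only grey.
Period 1, room 3: period 1 has {red, blue, green, teal} and room 3 has {red, blue, green, gold, teal, grey}, leaving only pink.
Period 1, room 7: period 1 has {red, blue, green, teal, pink} and room 7 has {red, blue, green, grey}, leaving only gold.
Period 1, room 4: period 1 has {red, blue, green, gold, teal, pink} and room 4 has {red, blue, teal}, leaving only grey.
Period 2, room 4: period 2 has {red, blue, gold, teal, pink, grey} and room 4 has {red, blue, teal, grey}, leaving only green.
Period 4, room 5: period 4 has {red, blue, green, pink, grey} and room 5 has {red, green, teal, pink, grey}, leaving only gold.
Period 5 already has {red, teal, grey} and room 5 already has {red, green, gold, teal, pink, grey}, so period 5, room 5 must be blue.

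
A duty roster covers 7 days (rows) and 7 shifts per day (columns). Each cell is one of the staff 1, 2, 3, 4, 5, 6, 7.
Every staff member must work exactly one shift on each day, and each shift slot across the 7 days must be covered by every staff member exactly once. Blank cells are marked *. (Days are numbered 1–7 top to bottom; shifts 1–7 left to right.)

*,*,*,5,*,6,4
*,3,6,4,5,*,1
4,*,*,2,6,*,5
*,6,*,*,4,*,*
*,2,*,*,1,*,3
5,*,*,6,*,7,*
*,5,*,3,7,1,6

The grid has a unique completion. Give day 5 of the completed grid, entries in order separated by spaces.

6 2 5 7 1 4 3

Day 5, shift 4: day 5 has {1, 2, 3} and shift 4 has {2, 3, 4, 5, 6}, leaving only 7.
Day 5, shift 1: day 5 has {1, 2, 3, 7} and shift 1 has {4, 5}, leaving only 6.
Day 2, shift 6: day 2 has {1, 3, 4, 5, 6} and shift 6 has {1, 6, 7}, leaving only 2.
Day 2, shift 1: day 2 has {1, 2, 3, 4, 5, 6} and shift 1 has {4, 5, 6}, leaving only 7.
Day 3, shift 6: day 3 has {2, 4, 5, 6} and shift 6 has {1, 2, 6, 7}, leaving only 3.
Day 4, shift 4: day 4 has {4, 6} and shift 4 has {2, 3, 4, 5, 6, 7}, leaving only 1.
Day 4, shift 6: day 4 has {1, 4, 6} and shift 6 has {1, 2, 3, 6, 7}, leaving only 5.
Day 5, shift 6: day 5 has {1, 2, 3, 6, 7} and shift 6 has {1, 2, 3, 5, 6, 7}, leaving only 4.
Day 5, shift 3: day 5 has {1, 2, 3, 4, 6, 7} and shift 3 has {6}, leaving only 5.
So day 5 reads: 6 2 5 7 1 4 3.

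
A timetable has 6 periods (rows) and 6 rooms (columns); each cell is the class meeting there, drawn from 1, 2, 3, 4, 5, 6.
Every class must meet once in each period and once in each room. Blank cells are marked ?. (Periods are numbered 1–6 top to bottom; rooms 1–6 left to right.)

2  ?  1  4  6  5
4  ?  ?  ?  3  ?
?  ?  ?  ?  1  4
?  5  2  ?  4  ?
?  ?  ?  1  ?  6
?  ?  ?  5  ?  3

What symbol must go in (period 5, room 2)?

Period 1, room 2: period 1 has {1, 2, 4, 5, 6} and room 2 has {5}, leaving only 3.
Period 4, room 6: period 4 has {2, 4, 5} and room 6 has {3, 4, 5, 6}, leaving only 1.
Period 2, room 6: period 2 has {3, 4} and room 6 has {1, 3, 4, 5, 6}, leaving only 2.
Period 2, room 4: period 2 has {2, 3, 4} and room 4 has {1, 4, 5}, leaving only 6.
Period 2, room 2: period 2 has {2, 3, 4, 6} and room 2 has {3, 5}, leaving only 1.
Period 2, room 3: period 2 has {1, 2, 3, 4, 6} and room 3 has {1, 2}, leaving only 5.
Period 4, room 4: period 4 has {1, 2, 4, 5} and room 4 has {1, 4, 5, 6}, leaving only 3.
Period 3, room 4: period 3 has {1, 4} and room 4 has {1, 3, 4, 5, 6}, leaving only 2.
Period 3, room 2: period 3 has {1, 2, 4} and room 2 has {1, 3, 5}, leaving only 6.
Period 3, room 3: period 3 has {1, 2, 4, 6} and room 3 has {1, 2, 5}, leaving only 3.
Period 3, room 1: period 3 has {1, 2, 3, 4, 6} and room 1 has {2, 4}, leaving only 5.
Period 4, room 1: period 4 has {1, 2, 3, 4, 5} and room 1 has {2, 4, 5}, leaving only 6.
Period 5, room 1: period 5 has {1, 6} and room 1 has {2, 4, 5, 6}, leaving only 3.
Period 5, room 3: period 5 has {1, 3, 6} and room 3 has {1, 2, 3, 5}, leaving only 4.
Period 5 already has {1, 3, 4, 6} and room 2 already has {1, 3, 5, 6}, so period 5, room 2 must be 2.

2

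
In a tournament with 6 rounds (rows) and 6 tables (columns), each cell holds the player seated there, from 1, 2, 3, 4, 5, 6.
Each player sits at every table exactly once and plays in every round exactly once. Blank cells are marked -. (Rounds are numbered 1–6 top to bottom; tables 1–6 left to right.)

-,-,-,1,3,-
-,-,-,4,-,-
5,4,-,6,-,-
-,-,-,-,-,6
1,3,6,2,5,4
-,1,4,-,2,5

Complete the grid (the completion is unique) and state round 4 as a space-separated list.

3 2 1 5 4 6

Round 1, table 6: round 1 has {1, 3} and table 6 has {4, 5, 6}, leaving only 2.
Round 1, table 3: round 1 has {1, 2, 3} and table 3 has {4, 6}, leaving only 5.
Round 1, table 2: round 1 has {1, 2, 3, 5} and table 2 has {1, 3, 4}, leaving only 6.
Round 1, table 1: round 1 has {1, 2, 3, 5, 6} and table 1 has {1, 5}, leaving only 4.
Round 3, table 5: round 3 has {4, 5, 6} and table 5 has {2, 3, 5}, leaving only 1.
Round 4, table 5: round 4 has {6} and table 5 has {1, 2, 3, 5}, leaving only 4.
Round 2, table 5: round 2 has {4} and table 5 has {1, 2, 3, 4, 5}, leaving only 6.
Round 3, table 6: round 3 has {1, 4, 5, 6} and table 6 has {2, 4, 5, 6}, leaving only 3.
Round 2, table 6: round 2 has {4, 6} and table 6 has {2, 3, 4, 5, 6}, leaving only 1.
Round 3, table 3: round 3 has {1, 3, 4, 5, 6} and table 3 has {4, 5, 6}, leaving only 2.
Round 2, table 3: round 2 has {1, 4, 6} and table 3 has {2, 4, 5, 6}, leaving only 3.
Round 4, table 3: round 4 has {4, 6} and table 3 has {2, 3, 4, 5, 6}, leaving only 1.
Round 2, table 1: round 2 has {1, 3, 4, 6} and table 1 has {1, 4, 5}, leaving only 2.
Round 4, table 1: round 4 has {1, 4, 6} and table 1 has {1, 2, 4, 5}, leaving only 3.
Round 4, table 4: round 4 has {1, 3, 4, 6} and table 4 has {1, 2, 4, 6}, leaving only 5.
Round 4, table 2: round 4 has {1, 3, 4, 5, 6} and table 2 has {1, 3, 4, 6}, leaving only 2.
So round 4 reads: 3 2 1 5 4 6.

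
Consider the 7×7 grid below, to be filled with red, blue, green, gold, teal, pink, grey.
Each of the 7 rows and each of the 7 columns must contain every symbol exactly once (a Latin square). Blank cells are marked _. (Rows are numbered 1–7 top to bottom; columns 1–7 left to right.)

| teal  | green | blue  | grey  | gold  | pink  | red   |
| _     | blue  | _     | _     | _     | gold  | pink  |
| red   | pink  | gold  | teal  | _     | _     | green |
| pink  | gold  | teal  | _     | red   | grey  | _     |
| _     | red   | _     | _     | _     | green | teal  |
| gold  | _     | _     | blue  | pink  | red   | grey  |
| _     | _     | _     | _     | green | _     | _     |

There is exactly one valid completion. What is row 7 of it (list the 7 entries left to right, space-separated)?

blue grey red pink green teal gold

Row 3, column 6: row 3 has {red, green, gold, teal, pink} and column 6 has {red, green, gold, pink, grey}, leaving only blue.
Row 7, column 6: row 7 has {green} and column 6 has {red, blue, green, gold, pink, grey}, leaving only teal.
Row 7, column 2: row 7 has {green, teal} and column 2 has {red, blue, green, gold, pink}, leaving only grey.
Row 7, column 1: row 7 has {green, teal, grey} and column 1 has {red, gold, teal, pink}, leaving only blue.
Row 7, column 7: row 7 has {blue, green, teal, grey} and column 7 has {red, green, teal, pink, grey}, leaving only gold.
Row 3, column 5: row 3 has {red, blue, green, gold, teal, pink} and column 5 has {red, green, gold, pink}, leaving only grey.
Row 2, column 5: row 2 has {blue, gold, pink} and column 5 has {red, green, gold, pink, grey}, leaving only teal.
Row 4, column 4: row 4 has {red, gold, teal, pink, grey} and column 4 has {blue, teal, grey}, leaving only green.
Row 2, column 4: row 2 has {blue, gold, teal, pink} and column 4 has {blue, green, teal, grey}, leaving only red.
Row 7, column 4: row 7 has {blue, green, gold, teal, grey} and column 4 has {red, blue, green, teal, grey}, leaving only pink.
Row 7, column 3: row 7 has {blue, green, gold, teal, pink, grey} and column 3 has {blue, gold, teal}, leaving only red.
So row 7 reads: blue grey red pink green teal gold.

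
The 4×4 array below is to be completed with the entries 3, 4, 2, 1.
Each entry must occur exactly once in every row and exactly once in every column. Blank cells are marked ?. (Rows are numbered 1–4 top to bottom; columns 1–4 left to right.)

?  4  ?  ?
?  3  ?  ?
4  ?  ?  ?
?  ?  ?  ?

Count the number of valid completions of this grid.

Row 1, column 1: eliminating its row and column leaves {3, 2, 1}.
Row 1, column 3: eliminating its row and column leaves {3, 2, 1}.
Row 1, column 4: eliminating its row and column leaves {3, 2, 1}.
Row 2, column 1: eliminating its row and column leaves {2, 1}.
Row 2, column 3: eliminating its row and column leaves {4, 2, 1}.
Row 2, column 4: eliminating its row and column leaves {4, 2, 1}.
Row 3, column 2: eliminating its row and column leaves {2, 1}.
Row 3, column 3: eliminating its row and column leaves {3, 2, 1}.
Row 3, column 4: eliminating its row and column leaves {3, 2, 1}.
Row 4, column 1: eliminating its row and column leaves {3, 2, 1}.
Row 4, column 2: eliminating its row and column leaves {2, 1}.
Row 4, column 3: eliminating its row and column leaves {3, 4, 2, 1}.
Row 4, column 4: eliminating its row and column leaves {3, 4, 2, 1}.
Enumerating the assignments across these blanks that avoid any row or column repeat gives 16 completions.

16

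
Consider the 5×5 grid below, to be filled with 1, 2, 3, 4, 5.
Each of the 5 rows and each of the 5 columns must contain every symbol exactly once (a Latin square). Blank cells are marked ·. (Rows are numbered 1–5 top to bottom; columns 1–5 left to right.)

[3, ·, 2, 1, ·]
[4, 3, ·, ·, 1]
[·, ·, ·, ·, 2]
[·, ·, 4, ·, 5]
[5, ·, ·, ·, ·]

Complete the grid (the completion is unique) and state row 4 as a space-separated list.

Row 1, column 5: row 1 has {1, 2, 3} and column 5 has {1, 2, 5}, leaving only 4.
Row 1, column 2: row 1 has {1, 2, 3, 4} and column 2 has {3}, leaving only 5.
Row 2, column 3: row 2 has {1, 3, 4} and column 3 has {2, 4}, leaving only 5.
Row 2, column 4: row 2 has {1, 3, 4, 5} and column 4 has {1}, leaving only 2.
Row 4, column 4: row 4 has {4, 5} and column 4 has {1, 2}, leaving only 3.
Row 3, column 1: row 3 has {2} and column 1 has {3, 4, 5}, leaving only 1.
Row 4, column 1: row 4 has {3, 4, 5} and column 1 has {1, 3, 4, 5}, leaving only 2.
Row 4, column 2: row 4 has {2, 3, 4, 5} and column 2 has {3, 5}, leaving only 1.
So row 4 reads: 2 1 4 3 5.

2 1 4 3 5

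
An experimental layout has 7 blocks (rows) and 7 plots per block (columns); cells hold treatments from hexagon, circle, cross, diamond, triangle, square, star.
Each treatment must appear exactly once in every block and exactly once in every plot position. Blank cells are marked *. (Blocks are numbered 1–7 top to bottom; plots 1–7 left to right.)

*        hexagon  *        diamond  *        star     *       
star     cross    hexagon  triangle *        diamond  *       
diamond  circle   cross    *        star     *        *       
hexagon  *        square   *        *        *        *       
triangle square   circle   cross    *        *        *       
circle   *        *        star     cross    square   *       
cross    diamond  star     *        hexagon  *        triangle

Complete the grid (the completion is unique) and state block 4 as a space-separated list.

hexagon star square circle triangle cross diamond

Block 4, plot 4: block 4 has {hexagon, square} and plot 4 has {cross, diamond, triangle, star}, leaving only circle.
Block 1, plot 1: block 1 has {hexagon, diamond, star} and plot 1 has {hexagon, circle, cross, diamond, triangle, star}, leaving only square.
Block 1, plot 3: block 1 has {hexagon, diamond, square, star} and plot 3 has {hexagon, circle, cross, square, star}, leaving only triangle.
Block 1, plot 5: block 1 has {hexagon, diamond, triangle, square, star} and plot 5 has {hexagon, cross, star}, leaving only circle.
Block 1, plot 7: block 1 has {hexagon, circle, diamond, triangle, square, star} and plot 7 has {triangle}, leaving only cross.
Block 2, plot 5: block 2 has {hexagon, cross, diamond, triangle, star} and plot 5 has {hexagon, circle, cross, star}, leaving only square.
Block 2, plot 7: block 2 has {hexagon, cross, diamond, triangle, square, star} and plot 7 has {cross, triangle}, leaving only circle.
Block 5, plot 5: block 5 has {circle, cross, triangle, square} and plot 5 has {hexagon, circle, cross, square, star}, leaving only diamond.
Block 4, plot 5: block 4 has {hexagon, circle, square} and plot 5 has {hexagon, circle, cross, diamond, square, star}, leaving only triangle.
Block 4, plot 2: block 4 has {hexagon, circle, triangle, square} and plot 2 has {hexagon, circle, cross, diamond, square}, leaving only star.
Block 4, plot 6: block 4 has {hexagon, circle, triangle, square, star} and plot 6 has {diamond, square, star}, leaving only cross.
Block 4, plot 7: block 4 has {hexagon, circle, cross, triangle, square, star} and plot 7 has {circle, cross, triangle}, leaving only diamond.
So block 4 reads: hexagon star square circle triangle cross diamond.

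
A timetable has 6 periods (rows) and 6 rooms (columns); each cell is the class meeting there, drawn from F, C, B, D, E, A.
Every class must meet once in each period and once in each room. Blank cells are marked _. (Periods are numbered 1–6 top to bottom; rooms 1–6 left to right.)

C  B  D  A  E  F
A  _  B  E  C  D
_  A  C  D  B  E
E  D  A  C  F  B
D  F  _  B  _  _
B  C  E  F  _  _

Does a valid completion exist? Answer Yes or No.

Period 2, room 2: period 2 together with room 2 already contain {F, C, B, D, E, A} — every symbol — so nothing can go there. The grid has no valid completion.

No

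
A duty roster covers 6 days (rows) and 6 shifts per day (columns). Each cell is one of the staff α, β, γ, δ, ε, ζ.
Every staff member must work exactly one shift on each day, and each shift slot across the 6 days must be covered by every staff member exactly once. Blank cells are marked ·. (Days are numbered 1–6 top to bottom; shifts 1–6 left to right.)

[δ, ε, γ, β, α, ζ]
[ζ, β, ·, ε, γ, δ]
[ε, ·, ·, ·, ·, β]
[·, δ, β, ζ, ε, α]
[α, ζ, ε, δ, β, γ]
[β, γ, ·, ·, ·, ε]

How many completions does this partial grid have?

2

Day 2, shift 3: eliminating its day and shift leaves {α}.
Day 3, shift 2: eliminating its day and shift leaves {α}.
Day 3, shift 3: eliminating its day and shift leaves {α, δ, ζ}.
Day 3, shift 4: eliminating its day and shift leaves {α, γ}.
Day 3, shift 5: eliminating its day and shift leaves {δ, ζ}.
Day 4, shift 1: eliminating its day and shift leaves {γ}.
Day 6, shift 3: eliminating its day and shift leaves {α, δ, ζ}.
Day 6, shift 4: eliminating its day and shift leaves {α}.
Day 6, shift 5: eliminating its day and shift leaves {δ, ζ}.
Enumerating the assignments across these blanks that avoid any day or shift repeat gives 2 completions.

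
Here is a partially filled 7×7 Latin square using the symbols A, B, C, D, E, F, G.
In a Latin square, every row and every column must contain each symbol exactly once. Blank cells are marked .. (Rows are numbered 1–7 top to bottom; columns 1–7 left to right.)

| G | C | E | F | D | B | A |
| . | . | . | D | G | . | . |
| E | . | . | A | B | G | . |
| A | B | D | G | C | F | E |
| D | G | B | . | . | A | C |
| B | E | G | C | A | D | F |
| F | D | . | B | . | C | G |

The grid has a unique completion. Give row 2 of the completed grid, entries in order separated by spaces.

Row 2, column 1: row 2 has {D, G} and column 1 has {A, B, D, E, F, G}, leaving only C.
Row 2, column 6: row 2 has {C, D, G} and column 6 has {A, B, C, D, F, G}, leaving only E.
Row 2, column 7: row 2 has {C, D, E, G} and column 7 has {A, C, E, F, G}, leaving only B.
Row 3, column 2: row 3 has {A, B, E, G} and column 2 has {B, C, D, E, G}, leaving only F.
Row 2, column 2: row 2 has {B, C, D, E, G} and column 2 has {B, C, D, E, F, G}, leaving only A.
Row 2, column 3: row 2 has {A, B, C, D, E, G} and column 3 has {B, D, E, G}, leaving only F.
So row 2 reads: C A F D G E B.

C A F D G E B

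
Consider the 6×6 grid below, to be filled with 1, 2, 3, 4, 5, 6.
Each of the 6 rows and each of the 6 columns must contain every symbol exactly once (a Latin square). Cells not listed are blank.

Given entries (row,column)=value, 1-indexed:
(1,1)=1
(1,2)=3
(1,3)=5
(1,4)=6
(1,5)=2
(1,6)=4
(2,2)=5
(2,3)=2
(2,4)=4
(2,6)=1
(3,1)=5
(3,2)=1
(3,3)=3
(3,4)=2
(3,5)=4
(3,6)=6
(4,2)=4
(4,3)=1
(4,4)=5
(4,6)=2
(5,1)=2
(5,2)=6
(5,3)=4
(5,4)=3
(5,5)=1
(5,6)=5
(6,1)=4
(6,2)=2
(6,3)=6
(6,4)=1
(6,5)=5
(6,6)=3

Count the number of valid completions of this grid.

Row 2, column 1: eliminating its row and column leaves {3, 6}.
Row 2, column 5: eliminating its row and column leaves {3, 6}.
Row 4, column 1: eliminating its row and column leaves {3, 6}.
Row 4, column 5: eliminating its row and column leaves {3, 6}.
Enumerating the assignments across these blanks that avoid any row or column repeat gives 2 completions.

2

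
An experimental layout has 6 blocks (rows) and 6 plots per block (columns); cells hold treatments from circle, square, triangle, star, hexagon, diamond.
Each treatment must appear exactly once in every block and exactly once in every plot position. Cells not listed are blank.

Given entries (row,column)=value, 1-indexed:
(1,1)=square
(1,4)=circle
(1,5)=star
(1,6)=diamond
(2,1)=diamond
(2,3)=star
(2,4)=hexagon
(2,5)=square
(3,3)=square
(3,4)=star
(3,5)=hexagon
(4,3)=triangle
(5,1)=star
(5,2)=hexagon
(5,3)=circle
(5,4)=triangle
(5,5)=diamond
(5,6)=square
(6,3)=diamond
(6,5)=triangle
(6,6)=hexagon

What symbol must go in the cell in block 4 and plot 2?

Block 1, plot 2: block 1 has {circle, square, star, diamond} and plot 2 has {hexagon}, leaving only triangle.
Block 1, plot 3: block 1 has {circle, square, triangle, star, diamond} and plot 3 has {circle, square, triangle, star, diamond}, leaving only hexagon.
Block 2, plot 2: block 2 has {square, star, hexagon, diamond} and plot 2 has {triangle, hexagon}, leaving only circle.
Block 2, plot 6: block 2 has {circle, square, star, hexagon, diamond} and plot 6 has {square, hexagon, diamond}, leaving only triangle.
Block 3, plot 2: block 3 has {square, star, hexagon} and plot 2 has {circle, triangle, hexagon}, leaving only diamond.
Block 3, plot 6: block 3 has {square, star, hexagon, diamond} and plot 6 has {square, triangle, hexagon, diamond}, leaving only circle.
Block 3, plot 1: block 3 has {circle, square, star, hexagon, diamond} and plot 1 has {square, star, diamond}, leaving only triangle.
Block 4, plot 5: block 4 has {triangle} and plot 5 has {square, triangle, star, hexagon, diamond}, leaving only circle.
Block 4, plot 1: block 4 has {circle, triangle} and plot 1 has {square, triangle, star, diamond}, leaving only hexagon.
Block 4, plot 6: block 4 has {circle, triangle, hexagon} and plot 6 has {circle, square, triangle, hexagon, diamond}, leaving only star.
Block 4 already has {circle, triangle, star, hexagon} and plot 2 already has {circle, triangle, hexagon, diamond}, so block 4, plot 2 must be square.

square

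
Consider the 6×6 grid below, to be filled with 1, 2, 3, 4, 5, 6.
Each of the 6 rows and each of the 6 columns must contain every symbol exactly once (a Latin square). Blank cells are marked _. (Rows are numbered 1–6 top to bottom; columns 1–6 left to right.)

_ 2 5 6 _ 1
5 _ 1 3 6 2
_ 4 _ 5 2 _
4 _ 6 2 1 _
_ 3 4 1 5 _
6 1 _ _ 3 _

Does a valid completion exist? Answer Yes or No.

Row 2, column 2: row 2 together with column 2 already contain {1, 2, 3, 4, 5, 6} — every symbol — so nothing can go there. The grid has no valid completion.

No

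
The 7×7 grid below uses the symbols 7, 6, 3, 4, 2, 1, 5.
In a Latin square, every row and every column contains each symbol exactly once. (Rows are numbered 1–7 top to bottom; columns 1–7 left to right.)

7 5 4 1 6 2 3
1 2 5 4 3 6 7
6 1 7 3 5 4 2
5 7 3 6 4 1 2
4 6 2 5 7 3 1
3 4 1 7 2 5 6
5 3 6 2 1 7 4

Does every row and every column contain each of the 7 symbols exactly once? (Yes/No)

No

Every row is a permutation, but column 1 contains 5 twice (at rows 4 and 7).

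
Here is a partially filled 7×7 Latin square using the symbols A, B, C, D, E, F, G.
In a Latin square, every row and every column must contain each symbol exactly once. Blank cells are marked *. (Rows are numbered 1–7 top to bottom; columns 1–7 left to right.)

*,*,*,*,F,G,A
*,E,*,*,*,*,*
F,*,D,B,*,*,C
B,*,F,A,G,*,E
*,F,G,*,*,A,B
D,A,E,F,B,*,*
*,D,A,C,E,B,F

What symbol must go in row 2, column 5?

C

Row 3, column 2: row 3 has {B, C, D, F} and column 2 has {A, D, E, F}, leaving only G.
Row 3, column 5: row 3 has {B, C, D, F, G} and column 5 has {B, E, F, G}, leaving only A.
Row 3, column 6: row 3 has {A, B, C, D, F, G} and column 6 has {A, B, G}, leaving only E.
Row 4, column 2: row 4 has {A, B, E, F, G} and column 2 has {A, D, E, F, G}, leaving only C.
Row 1, column 2: row 1 has {A, F, G} and column 2 has {A, C, D, E, F, G}, leaving only B.
Row 1, column 3: row 1 has {A, B, F, G} and column 3 has {A, D, E, F, G}, leaving only C.
Row 1, column 1: row 1 has {A, B, C, F, G} and column 1 has {B, D, F}, leaving only E.
Row 1, column 4: row 1 has {A, B, C, E, F, G} and column 4 has {A, B, C, F}, leaving only D.
Row 2, column 3: row 2 has {E} and column 3 has {A, C, D, E, F, G}, leaving only B.
Row 2, column 4: row 2 has {B, E} and column 4 has {A, B, C, D, F}, leaving only G.
Row 2, column 7: row 2 has {B, E, G} and column 7 has {A, B, C, E, F}, leaving only D.
Row 2 already has {B, D, E, G} and column 5 already has {A, B, E, F, G}, so row 2, column 5 must be C.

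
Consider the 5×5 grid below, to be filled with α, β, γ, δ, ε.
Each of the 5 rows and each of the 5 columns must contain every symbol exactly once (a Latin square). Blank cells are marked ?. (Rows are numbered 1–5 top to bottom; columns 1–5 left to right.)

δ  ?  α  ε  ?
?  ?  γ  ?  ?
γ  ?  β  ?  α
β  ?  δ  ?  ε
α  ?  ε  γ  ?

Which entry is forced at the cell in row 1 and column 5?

γ

Row 2, column 1: row 2 has {γ} and column 1 has {α, β, γ, δ}, leaving only ε.
Row 3, column 4: row 3 has {α, β, γ} and column 4 has {γ, ε}, leaving only δ.
Row 3, column 2: row 3 has {α, β, γ, δ} and column 2 has {}, leaving only ε.
Row 4, column 4: row 4 has {β, δ, ε} and column 4 has {γ, δ, ε}, leaving only α.
Row 2, column 4: row 2 has {γ, ε} and column 4 has {α, γ, δ, ε}, leaving only β.
Row 2, column 5: row 2 has {β, γ, ε} and column 5 has {α, ε}, leaving only δ.
Row 2, column 2: row 2 has {β, γ, δ, ε} and column 2 has {ε}, leaving only α.
Row 4, column 2: row 4 has {α, β, δ, ε} and column 2 has {α, ε}, leaving only γ.
Row 1, column 2: row 1 has {α, δ, ε} and column 2 has {α, γ, ε}, leaving only β.
Row 1 already has {α, β, δ, ε} and column 5 already has {α, δ, ε}, so row 1, column 5 must be γ.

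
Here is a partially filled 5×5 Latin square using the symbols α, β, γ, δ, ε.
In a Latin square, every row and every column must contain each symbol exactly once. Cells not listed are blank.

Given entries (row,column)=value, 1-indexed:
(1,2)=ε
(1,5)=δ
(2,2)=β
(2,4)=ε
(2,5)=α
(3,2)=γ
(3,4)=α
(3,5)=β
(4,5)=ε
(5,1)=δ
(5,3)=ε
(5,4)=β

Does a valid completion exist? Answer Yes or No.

No

Row 1, column 4: row 1 has {δ, ε} and column 4 has {α, β, ε}, so it must be γ.
Row 2, column 1: row 2 has {α, β, ε} and column 1 has {δ}, so it must be γ.
Row 2, column 3: row 2 has {α, β, γ, ε} and column 3 has {ε}, so it must be δ.
Now row 3, column 3: row 3 together with column 3 already contain {α, β, γ, δ, ε} — every symbol — so nothing can go there. The grid has no valid completion.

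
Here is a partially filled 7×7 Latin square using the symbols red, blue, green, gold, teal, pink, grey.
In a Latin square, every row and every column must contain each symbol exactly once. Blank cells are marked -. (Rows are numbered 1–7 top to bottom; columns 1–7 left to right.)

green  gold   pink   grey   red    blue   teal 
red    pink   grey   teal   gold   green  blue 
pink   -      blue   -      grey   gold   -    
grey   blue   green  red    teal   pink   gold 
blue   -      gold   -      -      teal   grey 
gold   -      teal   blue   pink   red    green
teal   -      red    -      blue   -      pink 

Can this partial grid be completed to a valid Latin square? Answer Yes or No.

No row or column among the givens repeats a symbol, and propagating forced cells runs into no contradiction.
One valid completion exists (for instance, green gold pink grey red blue teal / red pink grey teal gold green blue / pink teal blue green grey gold red / grey blue green red teal pink gold / blue red gold pink green teal grey / gold grey teal blue pink red green / teal green red gold blue grey pink).

Yes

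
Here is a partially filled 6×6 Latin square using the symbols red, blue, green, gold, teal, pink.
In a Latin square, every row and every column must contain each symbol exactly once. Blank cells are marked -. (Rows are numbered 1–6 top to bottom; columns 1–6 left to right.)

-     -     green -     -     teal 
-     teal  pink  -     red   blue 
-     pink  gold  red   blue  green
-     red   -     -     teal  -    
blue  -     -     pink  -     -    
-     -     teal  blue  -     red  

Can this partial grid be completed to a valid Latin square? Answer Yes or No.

Row 1, column 4: row 1 has {green, teal} and column 4 has {red, blue, pink}, so it must be gold.
Row 1, column 2: row 1 has {green, gold, teal} and column 2 has {red, teal, pink}, so it must be blue.
Row 1, column 5: row 1 has {blue, green, gold, teal} and column 5 has {red, blue, teal}, so it must be pink.
Row 1, column 1: row 1 has {blue, green, gold, teal, pink} and column 1 has {blue}, so it must be red.
Row 2, column 4: row 2 has {red, blue, teal, pink} and column 4 has {red, blue, gold, pink}, so it must be green.
Now row 4, column 4: row 4 together with column 4 already contain {red, blue, green, gold, teal, pink} — every symbol — so nothing can go there. The grid has no valid completion.

No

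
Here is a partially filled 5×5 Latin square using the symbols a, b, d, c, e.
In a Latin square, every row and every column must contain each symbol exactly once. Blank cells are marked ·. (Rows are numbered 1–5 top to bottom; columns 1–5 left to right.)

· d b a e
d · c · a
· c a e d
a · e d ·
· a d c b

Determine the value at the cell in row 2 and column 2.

Row 1, column 1: row 1 has {a, b, d, e} and column 1 has {a, d}, leaving only c.
Row 2, column 4: row 2 has {a, d, c} and column 4 has {a, d, c, e}, leaving only b.
Row 2 already has {a, b, d, c} and column 2 already has {a, d, c}, so row 2, column 2 must be e.

e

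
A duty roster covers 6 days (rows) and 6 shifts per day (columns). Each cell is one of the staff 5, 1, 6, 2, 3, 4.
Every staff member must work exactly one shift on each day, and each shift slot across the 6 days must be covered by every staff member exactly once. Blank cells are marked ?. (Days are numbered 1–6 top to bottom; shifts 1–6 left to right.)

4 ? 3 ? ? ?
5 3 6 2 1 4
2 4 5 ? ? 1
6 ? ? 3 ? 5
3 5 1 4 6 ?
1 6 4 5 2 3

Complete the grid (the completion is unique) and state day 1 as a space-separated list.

4 2 3 1 5 6

Day 1, shift 5: day 1 has {3, 4} and shift 5 has {1, 6, 2}, leaving only 5.
Day 3, shift 4: day 3 has {5, 1, 2, 4} and shift 4 has {5, 2, 3, 4}, leaving only 6.
Day 1, shift 4: day 1 has {5, 3, 4} and shift 4 has {5, 6, 2, 3, 4}, leaving only 1.
Day 1, shift 2: day 1 has {5, 1, 3, 4} and shift 2 has {5, 6, 3, 4}, leaving only 2.
Day 1, shift 6: day 1 has {5, 1, 2, 3, 4} and shift 6 has {5, 1, 3, 4}, leaving only 6.
So day 1 reads: 4 2 3 1 5 6.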